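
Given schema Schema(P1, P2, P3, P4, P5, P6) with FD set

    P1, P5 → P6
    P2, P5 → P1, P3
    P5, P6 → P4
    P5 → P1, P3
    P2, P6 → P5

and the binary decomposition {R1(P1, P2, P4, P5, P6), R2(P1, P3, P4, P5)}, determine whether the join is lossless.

Yes

Common attributes: R1 ∩ R2 = {P1, P4, P5}.
Closure of {P1, P4, P5}: P1, P5 → P6 applies, adding P6; P5 → P1, P3 applies, adding P3. So (P1, P4, P5)⁺ = {P1, P3, P4, P5, P6}.
This closure contains every attribute of R2, so R1 ∩ R2 → R2. The join is lossless.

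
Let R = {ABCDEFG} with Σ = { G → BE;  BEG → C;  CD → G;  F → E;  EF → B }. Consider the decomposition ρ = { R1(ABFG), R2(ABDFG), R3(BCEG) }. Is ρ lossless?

Yes

Chase test. Columns are ABCDEFG; row i has aⱼ where attribute j ∈ Ri, else bᵢⱼ.
Initial tableau (one row per fragment):
  row 1: a1 a2 b13 b14 b15 a6 a7
  row 2: a1 a2 b23 a4 b25 a6 a7
  row 3: b31 a2 a3 b34 a5 b36 a7
Rows 1 and 2 agree on G; apply G→BE and equate their BE entries.
Rows 1 and 3 agree on G; apply G→BE and equate their BE entries.
Rows 1 and 2 agree on BEG; apply BEG→C and equate their C entries.
Rows 1 and 3 agree on BEG; apply BEG→C and equate their C entries.
Row 2 is now all distinguished symbols — the join is lossless.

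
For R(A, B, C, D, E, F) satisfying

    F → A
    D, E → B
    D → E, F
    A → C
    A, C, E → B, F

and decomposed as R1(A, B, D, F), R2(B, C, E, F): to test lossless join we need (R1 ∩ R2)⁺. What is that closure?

R1 ∩ R2 = {B, F}.
F → A applies, adding A
A → C applies, adding C
Closure: {A, B, C, F}.

A, B, C, F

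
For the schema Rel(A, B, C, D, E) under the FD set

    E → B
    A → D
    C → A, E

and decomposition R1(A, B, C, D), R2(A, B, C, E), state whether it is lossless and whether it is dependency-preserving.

lossless and dependency-preserving

Lossless test: (A, B, C)⁺ = {A, B, C, D, E}, which contains all of one fragment — lossless.
Dependency preservation: every FD's attributes lie within a single fragment, so each can be enforced locally — preserved.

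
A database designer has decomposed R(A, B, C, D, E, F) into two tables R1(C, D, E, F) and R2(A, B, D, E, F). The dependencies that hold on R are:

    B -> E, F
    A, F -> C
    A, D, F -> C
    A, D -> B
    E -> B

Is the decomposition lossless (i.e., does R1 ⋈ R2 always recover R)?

No

Common attributes: R1 ∩ R2 = {D, E, F}.
Closure of {D, E, F}: E → B applies, adding B. So (D, E, F)⁺ = {B, D, E, F}.
The closure contains neither all of R1 = {C, D, E, F} nor all of R2 = {A, B, D, E, F}, so the common attributes are not a superkey of either fragment. The join is lossy.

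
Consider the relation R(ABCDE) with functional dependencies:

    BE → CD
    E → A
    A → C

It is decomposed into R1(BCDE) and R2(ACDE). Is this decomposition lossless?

Yes

Common attributes: R1 ∩ R2 = {CDE}.
Closure of {CDE}: E → A applies, adding A. So (CDE)⁺ = {ACDE}.
This closure contains every attribute of R2, so R1 ∩ R2 → R2. The join is lossless.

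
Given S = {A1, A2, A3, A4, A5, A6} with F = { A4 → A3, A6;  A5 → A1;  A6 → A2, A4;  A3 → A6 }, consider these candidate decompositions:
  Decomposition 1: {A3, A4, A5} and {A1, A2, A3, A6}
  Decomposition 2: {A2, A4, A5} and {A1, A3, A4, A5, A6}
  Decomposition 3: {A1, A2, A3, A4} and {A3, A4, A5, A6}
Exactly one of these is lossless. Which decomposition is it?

Decomposition 1: common = {A3}, closure = {A2, A3, A4, A6} → lossy.
Decomposition 2: common = {A4, A5}, closure = {A1, A2, A3, A4, A5, A6} → lossless.
Decomposition 3: common = {A3, A4}, closure = {A2, A3, A4, A6} → lossy.

Decomposition 2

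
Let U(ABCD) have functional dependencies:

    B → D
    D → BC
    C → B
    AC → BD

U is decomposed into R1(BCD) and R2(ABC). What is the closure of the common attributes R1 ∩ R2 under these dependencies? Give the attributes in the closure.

BCD

R1 ∩ R2 = {BC}.
B → D applies, adding D
Closure: {BCD}.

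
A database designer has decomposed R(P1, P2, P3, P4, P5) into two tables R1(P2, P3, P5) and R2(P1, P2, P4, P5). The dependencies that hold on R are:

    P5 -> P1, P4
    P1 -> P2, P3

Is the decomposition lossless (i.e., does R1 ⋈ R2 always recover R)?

Common attributes: R1 ∩ R2 = {P2, P5}.
Closure of {P2, P5}: P5 → P1, P4 applies, adding P1, P4; P1 → P2, P3 applies, adding P3. So (P2, P5)⁺ = {P1, P2, P3, P4, P5}.
This closure contains every attribute of R1, so R1 ∩ R2 → R1. The join is lossless.

Yes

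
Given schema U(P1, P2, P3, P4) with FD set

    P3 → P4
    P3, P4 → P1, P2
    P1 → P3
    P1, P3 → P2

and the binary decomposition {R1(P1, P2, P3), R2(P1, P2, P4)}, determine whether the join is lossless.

Common attributes: R1 ∩ R2 = {P1, P2}.
Closure of {P1, P2}: P1 → P3 applies, adding P3; P3 → P4 applies, adding P4. So (P1, P2)⁺ = {P1, P2, P3, P4}.
This closure contains every attribute of R1, so R1 ∩ R2 → R1. The join is lossless.

Yes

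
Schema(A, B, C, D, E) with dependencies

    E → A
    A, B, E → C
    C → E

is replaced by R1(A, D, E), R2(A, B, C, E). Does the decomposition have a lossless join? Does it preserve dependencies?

Lossless test: (A, E)⁺ = {A, E}, which is a superkey of neither fragment — lossy.
Dependency preservation: every FD's attributes lie within a single fragment, so each can be enforced locally — preserved.

lossy but dependency-preserving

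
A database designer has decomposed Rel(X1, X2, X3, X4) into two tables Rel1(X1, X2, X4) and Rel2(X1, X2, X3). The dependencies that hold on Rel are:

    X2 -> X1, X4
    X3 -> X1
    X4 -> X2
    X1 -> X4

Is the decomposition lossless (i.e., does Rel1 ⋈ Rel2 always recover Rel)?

Common attributes: Rel1 ∩ Rel2 = {X1, X2}.
Closure of {X1, X2}: X2 → X1, X4 applies, adding X4. So (X1, X2)⁺ = {X1, X2, X4}.
This closure contains every attribute of Rel1, so Rel1 ∩ Rel2 → Rel1. The join is lossless.

Yes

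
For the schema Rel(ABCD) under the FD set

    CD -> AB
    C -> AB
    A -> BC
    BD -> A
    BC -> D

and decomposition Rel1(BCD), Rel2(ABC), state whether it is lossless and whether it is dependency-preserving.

Lossless test: (BC)⁺ = {ABCD}, which contains all of one fragment — lossless.
Dependency preservation: CD → AB; BD → A are not contained in any single fragment, but the restricted closure of each left-hand side across the fragments still reaches the right-hand side; the remaining FDs each lie inside some fragment. All dependencies are preserved.

lossless and dependency-preserving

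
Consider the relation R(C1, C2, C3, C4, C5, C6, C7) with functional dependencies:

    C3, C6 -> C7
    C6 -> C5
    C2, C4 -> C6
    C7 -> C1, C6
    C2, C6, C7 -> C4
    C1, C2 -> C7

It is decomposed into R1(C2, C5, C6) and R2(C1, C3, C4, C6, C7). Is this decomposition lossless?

Common attributes: R1 ∩ R2 = {C6}.
Closure of {C6}: C6 → C5 applies, adding C5. So (C6)⁺ = {C5, C6}.
The closure contains neither all of R1 = {C2, C5, C6} nor all of R2 = {C1, C3, C4, C6, C7}, so the common attributes are not a superkey of either fragment. The join is lossy.

No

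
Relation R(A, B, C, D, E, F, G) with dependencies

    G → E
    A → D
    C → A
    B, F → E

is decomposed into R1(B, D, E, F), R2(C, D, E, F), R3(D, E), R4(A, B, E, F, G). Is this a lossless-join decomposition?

No

Chase test. Columns are A, B, C, D, E, F, G; row i has aⱼ where attribute j ∈ Ri, else bᵢⱼ.
Initial tableau (one row per fragment):
  row 1: b11 a2 b13 a4 a5 a6 b17
  row 2: b21 b22 a3 a4 a5 a6 b27
  row 3: b31 b32 b33 a4 a5 b36 b37
  row 4: a1 a2 b43 b44 a5 a6 a7
No row becomes fully distinguished — the join is lossy.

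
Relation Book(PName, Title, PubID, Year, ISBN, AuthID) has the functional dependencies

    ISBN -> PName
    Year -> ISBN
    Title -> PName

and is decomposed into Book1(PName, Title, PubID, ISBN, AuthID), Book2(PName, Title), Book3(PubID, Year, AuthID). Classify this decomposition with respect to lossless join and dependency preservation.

Lossless test (chase): applying each FD to every pair of rows produces no changes in the tableau, so no row becomes fully distinguished — the join is lossy.
Dependency preservation: the restricted closure of {Year} across the fragments never reaches {ISBN}, so Year → ISBN cannot be enforced without a join — not preserved.

lossy and not dependency-preserving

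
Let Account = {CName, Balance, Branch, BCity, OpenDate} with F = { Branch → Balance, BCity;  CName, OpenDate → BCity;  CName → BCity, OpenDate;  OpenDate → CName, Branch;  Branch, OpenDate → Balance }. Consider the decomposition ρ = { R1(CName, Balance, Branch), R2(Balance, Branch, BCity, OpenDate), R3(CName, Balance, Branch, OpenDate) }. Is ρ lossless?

Chase test. Columns are CName, Balance, Branch, BCity, OpenDate; row i has aⱼ where attribute j ∈ Ri, else bᵢⱼ.
Initial tableau (one row per fragment):
  row 1: a1 a2 a3 b14 b15
  row 2: b21 a2 a3 a4 a5
  row 3: a1 a2 a3 b34 a5
Rows 1 and 2 agree on Branch; apply Branch→Balance, BCity and equate their Balance, BCity entries.
Rows 1 and 3 agree on Branch; apply Branch→Balance, BCity and equate their Balance, BCity entries.
Rows 1 and 3 agree on CName; apply CName→BCity, OpenDate and equate their BCity, OpenDate entries.
Rows 1 and 2 agree on OpenDate; apply OpenDate→CName, Branch and equate their CName, Branch entries.
Row 1 is now all distinguished symbols — the join is lossless.

Yes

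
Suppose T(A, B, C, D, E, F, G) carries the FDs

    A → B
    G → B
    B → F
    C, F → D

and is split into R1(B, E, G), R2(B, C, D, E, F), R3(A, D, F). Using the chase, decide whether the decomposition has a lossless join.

No

Chase test. Columns are A, B, C, D, E, F, G; row i has aⱼ where attribute j ∈ Ri, else bᵢⱼ.
Initial tableau (one row per fragment):
  row 1: b11 a2 b13 b14 a5 b16 a7
  row 2: b21 a2 a3 a4 a5 a6 b27
  row 3: a1 b32 b33 a4 b35 a6 b37
Rows 1 and 2 agree on B; apply B→F and equate their F entries.
No row becomes fully distinguished — the join is lossy.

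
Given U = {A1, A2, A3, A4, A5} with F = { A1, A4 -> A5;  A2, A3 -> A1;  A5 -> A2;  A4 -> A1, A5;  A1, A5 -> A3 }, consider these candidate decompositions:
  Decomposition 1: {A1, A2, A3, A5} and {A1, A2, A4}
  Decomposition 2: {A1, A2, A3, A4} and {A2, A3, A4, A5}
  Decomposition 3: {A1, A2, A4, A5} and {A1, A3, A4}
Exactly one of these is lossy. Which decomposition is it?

Decomposition 1

Decomposition 1: common = {A1, A2}, closure = {A1, A2} → lossy.
Decomposition 2: common = {A2, A3, A4}, closure = {A1, A2, A3, A4, A5} → lossless.
Decomposition 3: common = {A1, A4}, closure = {A1, A2, A3, A4, A5} → lossless.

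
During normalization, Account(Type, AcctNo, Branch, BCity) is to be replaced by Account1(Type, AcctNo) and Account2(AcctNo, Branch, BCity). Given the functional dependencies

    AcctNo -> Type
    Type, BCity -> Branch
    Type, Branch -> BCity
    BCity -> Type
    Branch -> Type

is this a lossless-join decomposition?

Yes

Common attributes: Account1 ∩ Account2 = {AcctNo}.
Closure of {AcctNo}: AcctNo → Type applies, adding Type. So (AcctNo)⁺ = {Type, AcctNo}.
This closure contains every attribute of Account1, so Account1 ∩ Account2 → Account1. The join is lossless.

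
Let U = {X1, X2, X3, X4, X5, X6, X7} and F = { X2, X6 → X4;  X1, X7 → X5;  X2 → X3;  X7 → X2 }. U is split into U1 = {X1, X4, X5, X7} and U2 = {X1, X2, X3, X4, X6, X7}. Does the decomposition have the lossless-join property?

Yes

Common attributes: U1 ∩ U2 = {X1, X4, X7}.
Closure of {X1, X4, X7}: X1, X7 → X5 applies, adding X5; X7 → X2 applies, adding X2; X2 → X3 applies, adding X3. So (X1, X4, X7)⁺ = {X1, X2, X3, X4, X5, X7}.
This closure contains every attribute of U1, so U1 ∩ U2 → U1. The join is lossless.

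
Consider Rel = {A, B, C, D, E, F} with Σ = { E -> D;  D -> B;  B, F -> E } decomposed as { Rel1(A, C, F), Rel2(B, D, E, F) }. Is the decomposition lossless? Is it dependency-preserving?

Lossless test: (F)⁺ = {F}, which is a superkey of neither fragment — lossy.
Dependency preservation: every FD's attributes lie within a single fragment, so each can be enforced locally — preserved.

lossy but dependency-preserving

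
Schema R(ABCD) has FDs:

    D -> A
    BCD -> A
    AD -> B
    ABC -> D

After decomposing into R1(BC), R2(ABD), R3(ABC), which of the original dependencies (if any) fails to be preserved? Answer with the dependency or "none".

Check ABC → D: no single fragment contains all of {ABCD}, and the restricted closure of {ABC} across the fragments never reaches {D}.
D → A is preserved.
BCD → A is preserved.
AD → B is preserved.

ABC -> D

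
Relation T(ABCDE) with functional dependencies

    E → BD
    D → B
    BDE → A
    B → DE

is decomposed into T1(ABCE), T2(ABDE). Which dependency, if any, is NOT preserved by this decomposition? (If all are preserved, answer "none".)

none

E → BD lies within T2.
D → B lies within T2.
BDE → A lies within T2.
B → DE lies within T2.
Every dependency is enforceable on the fragments, so the decomposition is dependency-preserving.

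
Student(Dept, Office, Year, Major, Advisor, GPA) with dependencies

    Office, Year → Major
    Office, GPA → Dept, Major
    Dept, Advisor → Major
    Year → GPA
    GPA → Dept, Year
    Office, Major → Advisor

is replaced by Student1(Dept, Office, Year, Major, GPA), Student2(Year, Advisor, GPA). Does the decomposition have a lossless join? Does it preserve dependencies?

lossy and not dependency-preserving

Lossless test: (Year, GPA)⁺ = {Dept, Year, GPA}, which is a superkey of neither fragment — lossy.
Dependency preservation: the restricted closure of {Dept, Advisor} across the fragments never reaches {Major}, so Dept, Advisor → Major cannot be enforced without a join — not preserved.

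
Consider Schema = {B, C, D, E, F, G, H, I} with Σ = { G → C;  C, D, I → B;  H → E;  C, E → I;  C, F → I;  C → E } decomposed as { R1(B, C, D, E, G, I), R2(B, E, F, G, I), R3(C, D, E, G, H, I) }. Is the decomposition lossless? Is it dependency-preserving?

Lossless test (chase): Rows 1 and 2 agree on G; apply G→C and equate their C entries. Rows 1 and 3 agree on C, D, I; apply C, D, I→B and equate their B entries. No row becomes fully distinguished — the join is lossy.
Dependency preservation: C, F → I is not contained in any single fragment, but the restricted closure of its left-hand side across the fragments still reaches the right-hand side; the remaining FDs each lie inside some fragment. All dependencies are preserved.

lossy but dependency-preserving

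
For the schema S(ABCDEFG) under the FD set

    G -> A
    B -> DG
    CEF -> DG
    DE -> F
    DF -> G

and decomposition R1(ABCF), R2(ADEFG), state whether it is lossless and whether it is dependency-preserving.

Lossless test: (AF)⁺ = {AF}, which is a superkey of neither fragment — lossy.
Dependency preservation: the restricted closure of {B} across the fragments never reaches {DG}, so B → DG cannot be enforced without a join — not preserved.

lossy and not dependency-preserving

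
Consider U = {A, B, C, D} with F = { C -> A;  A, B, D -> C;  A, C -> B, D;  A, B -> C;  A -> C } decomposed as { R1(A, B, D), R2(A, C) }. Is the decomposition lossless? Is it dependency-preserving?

Lossless test: (A)⁺ = {A, B, C, D}, which contains all of one fragment — lossless.
Dependency preservation: A, B, D → C; A, C → B, D; A, B → C are not contained in any single fragment, but the restricted closure of each left-hand side across the fragments still reaches the right-hand side; the remaining FDs each lie inside some fragment. All dependencies are preserved.

lossless and dependency-preserving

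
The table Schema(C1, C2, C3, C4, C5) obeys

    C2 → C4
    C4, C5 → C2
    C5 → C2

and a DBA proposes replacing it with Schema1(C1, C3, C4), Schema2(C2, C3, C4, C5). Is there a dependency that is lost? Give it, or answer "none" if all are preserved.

C2 → C4 lies within Schema2.
C4, C5 → C2 lies within Schema2.
C5 → C2 lies within Schema2.
Every dependency is enforceable on the fragments, so the decomposition is dependency-preserving.

none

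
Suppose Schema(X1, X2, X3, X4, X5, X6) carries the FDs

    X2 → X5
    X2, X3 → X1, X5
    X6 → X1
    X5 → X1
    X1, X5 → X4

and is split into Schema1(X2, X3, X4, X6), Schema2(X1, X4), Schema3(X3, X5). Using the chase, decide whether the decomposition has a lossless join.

No

Chase test. Columns are X1, X2, X3, X4, X5, X6; row i has aⱼ where attribute j ∈ Schemai, else bᵢⱼ.
Initial tableau (one row per fragment):
  row 1: b11 a2 a3 a4 b15 a6
  row 2: a1 b22 b23 a4 b25 b26
  row 3: b31 b32 a3 b34 a5 b36
No row becomes fully distinguished — the join is lossy.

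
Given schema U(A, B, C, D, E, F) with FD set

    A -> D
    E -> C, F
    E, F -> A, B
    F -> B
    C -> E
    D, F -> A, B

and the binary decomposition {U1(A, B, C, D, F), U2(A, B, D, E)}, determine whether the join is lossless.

No

Common attributes: U1 ∩ U2 = {A, B, D}.
No dependency enlarges {A, B, D}, so (A, B, D)⁺ = {A, B, D}.
The closure contains neither all of U1 = {A, B, C, D, F} nor all of U2 = {A, B, D, E}, so the common attributes are not a superkey of either fragment. The join is lossy.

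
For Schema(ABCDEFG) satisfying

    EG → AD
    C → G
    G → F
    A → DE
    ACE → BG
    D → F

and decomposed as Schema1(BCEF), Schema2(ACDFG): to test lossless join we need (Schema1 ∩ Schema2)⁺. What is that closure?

CFG

Schema1 ∩ Schema2 = {CF}.
C → G applies, adding G
Closure: {CFG}.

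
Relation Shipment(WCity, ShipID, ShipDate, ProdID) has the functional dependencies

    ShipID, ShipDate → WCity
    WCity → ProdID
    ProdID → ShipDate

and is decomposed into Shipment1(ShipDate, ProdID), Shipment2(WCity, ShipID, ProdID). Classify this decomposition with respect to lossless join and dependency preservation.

lossless but not dependency-preserving

Lossless test: (ProdID)⁺ = {ShipDate, ProdID}, which contains all of one fragment — lossless.
Dependency preservation: the restricted closure of {ShipID, ShipDate} across the fragments never reaches {WCity}, so ShipID, ShipDate → WCity cannot be enforced without a join — not preserved.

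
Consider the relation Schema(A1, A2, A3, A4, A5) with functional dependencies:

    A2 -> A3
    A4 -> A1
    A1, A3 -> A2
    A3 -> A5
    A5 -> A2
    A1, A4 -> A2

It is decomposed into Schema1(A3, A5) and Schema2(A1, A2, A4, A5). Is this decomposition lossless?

Common attributes: Schema1 ∩ Schema2 = {A5}.
Closure of {A5}: A5 → A2 applies, adding A2; A2 → A3 applies, adding A3. So (A5)⁺ = {A2, A3, A5}.
This closure contains every attribute of Schema1, so Schema1 ∩ Schema2 → Schema1. The join is lossless.

Yes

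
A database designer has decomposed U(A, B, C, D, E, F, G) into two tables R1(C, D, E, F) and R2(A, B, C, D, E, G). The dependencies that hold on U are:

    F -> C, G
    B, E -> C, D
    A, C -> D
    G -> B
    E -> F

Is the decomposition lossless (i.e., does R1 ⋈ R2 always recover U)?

Yes

Common attributes: R1 ∩ R2 = {C, D, E}.
Closure of {C, D, E}: E → F applies, adding F; F → C, G applies, adding G; G → B applies, adding B. So (C, D, E)⁺ = {B, C, D, E, F, G}.
This closure contains every attribute of R1, so R1 ∩ R2 → R1. The join is lossless.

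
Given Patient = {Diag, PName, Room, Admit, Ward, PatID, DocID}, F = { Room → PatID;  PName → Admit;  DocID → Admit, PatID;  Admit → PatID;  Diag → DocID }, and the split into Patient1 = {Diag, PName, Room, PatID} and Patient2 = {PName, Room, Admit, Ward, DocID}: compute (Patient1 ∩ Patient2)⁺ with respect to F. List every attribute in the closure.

PName, Room, Admit, PatID

Patient1 ∩ Patient2 = {PName, Room}.
Room → PatID applies, adding PatID
PName → Admit applies, adding Admit
Closure: {PName, Room, Admit, PatID}.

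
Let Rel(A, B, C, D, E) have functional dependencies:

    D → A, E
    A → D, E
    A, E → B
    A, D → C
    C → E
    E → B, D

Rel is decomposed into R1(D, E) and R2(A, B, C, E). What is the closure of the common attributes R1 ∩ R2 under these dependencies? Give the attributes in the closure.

R1 ∩ R2 = {E}.
E → B, D applies, adding B, D
D → A, E applies, adding A
A, D → C applies, adding C
Closure: {A, B, C, D, E}.

A, B, C, D, E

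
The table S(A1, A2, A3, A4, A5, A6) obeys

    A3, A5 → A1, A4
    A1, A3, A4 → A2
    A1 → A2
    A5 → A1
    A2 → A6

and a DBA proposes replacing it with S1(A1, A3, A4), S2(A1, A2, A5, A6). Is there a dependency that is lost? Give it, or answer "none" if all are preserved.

Check A3, A5 → A1, A4: no single fragment contains all of {A1, A3, A4, A5}, and the restricted closure of {A3, A5} across the fragments never reaches {A1, A4}.
A1, A3, A4 → A2 is preserved.
A1 → A2 is preserved.
A5 → A1 is preserved.
A2 → A6 is preserved.

A3, A5 → A1, A4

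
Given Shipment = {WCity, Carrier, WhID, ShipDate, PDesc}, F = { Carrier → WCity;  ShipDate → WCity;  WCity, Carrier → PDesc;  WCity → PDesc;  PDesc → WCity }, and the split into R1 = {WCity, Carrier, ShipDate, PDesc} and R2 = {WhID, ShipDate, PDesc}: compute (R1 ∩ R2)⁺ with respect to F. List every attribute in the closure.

R1 ∩ R2 = {ShipDate, PDesc}.
ShipDate → WCity applies, adding WCity
Closure: {WCity, ShipDate, PDesc}.

WCity, ShipDate, PDesc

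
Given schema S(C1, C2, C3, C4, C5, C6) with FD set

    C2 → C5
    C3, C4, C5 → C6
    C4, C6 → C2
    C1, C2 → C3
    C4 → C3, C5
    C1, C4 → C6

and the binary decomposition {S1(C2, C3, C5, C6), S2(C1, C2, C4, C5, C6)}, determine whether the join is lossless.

Common attributes: S1 ∩ S2 = {C2, C5, C6}.
No dependency enlarges {C2, C5, C6}, so (C2, C5, C6)⁺ = {C2, C5, C6}.
The closure contains neither all of S1 = {C2, C3, C5, C6} nor all of S2 = {C1, C2, C4, C5, C6}, so the common attributes are not a superkey of either fragment. The join is lossy.

No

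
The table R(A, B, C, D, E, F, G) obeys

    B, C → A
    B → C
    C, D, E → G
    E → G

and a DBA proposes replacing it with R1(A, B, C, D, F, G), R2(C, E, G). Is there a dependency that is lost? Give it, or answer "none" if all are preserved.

B, C → A lies within R1.
B → C lies within R1.
C, D, E → G: restricted closure across fragments reaches G.
E → G lies within R2.
Every dependency is enforceable on the fragments, so the decomposition is dependency-preserving.

none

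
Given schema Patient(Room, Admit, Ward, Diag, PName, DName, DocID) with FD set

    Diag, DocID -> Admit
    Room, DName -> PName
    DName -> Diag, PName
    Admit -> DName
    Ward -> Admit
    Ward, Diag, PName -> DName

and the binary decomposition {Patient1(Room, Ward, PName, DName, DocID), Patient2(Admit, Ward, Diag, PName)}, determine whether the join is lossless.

Yes

Common attributes: Patient1 ∩ Patient2 = {Ward, PName}.
Closure of {Ward, PName}: Ward → Admit applies, adding Admit; Admit → DName applies, adding DName; DName → Diag, PName applies, adding Diag. So (Ward, PName)⁺ = {Admit, Ward, Diag, PName, DName}.
This closure contains every attribute of Patient2, so Patient1 ∩ Patient2 → Patient2. The join is lossless.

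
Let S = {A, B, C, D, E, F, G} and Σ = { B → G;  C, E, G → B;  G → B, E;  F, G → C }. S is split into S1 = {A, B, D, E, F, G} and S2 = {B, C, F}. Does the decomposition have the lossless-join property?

Yes

Common attributes: S1 ∩ S2 = {B, F}.
Closure of {B, F}: B → G applies, adding G; G → B, E applies, adding E; F, G → C applies, adding C. So (B, F)⁺ = {B, C, E, F, G}.
This closure contains every attribute of S2, so S1 ∩ S2 → S2. The join is lossless.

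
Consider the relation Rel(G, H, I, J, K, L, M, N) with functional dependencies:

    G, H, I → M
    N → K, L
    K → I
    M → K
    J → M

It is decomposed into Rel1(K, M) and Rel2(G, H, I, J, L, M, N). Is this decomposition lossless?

Common attributes: Rel1 ∩ Rel2 = {M}.
Closure of {M}: M → K applies, adding K; K → I applies, adding I. So (M)⁺ = {I, K, M}.
This closure contains every attribute of Rel1, so Rel1 ∩ Rel2 → Rel1. The join is lossless.

Yes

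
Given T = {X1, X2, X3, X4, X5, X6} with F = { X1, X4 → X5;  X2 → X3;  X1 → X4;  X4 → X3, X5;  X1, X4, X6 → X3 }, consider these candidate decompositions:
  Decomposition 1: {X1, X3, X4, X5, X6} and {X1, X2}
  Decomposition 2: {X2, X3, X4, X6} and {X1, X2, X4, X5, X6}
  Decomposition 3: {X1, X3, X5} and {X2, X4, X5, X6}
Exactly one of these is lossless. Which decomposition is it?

Decomposition 1: common = {X1}, closure = {X1, X3, X4, X5} → lossy.
Decomposition 2: common = {X2, X4, X6}, closure = {X2, X3, X4, X5, X6} → lossless.
Decomposition 3: common = {X5}, closure = {X5} → lossy.

Decomposition 2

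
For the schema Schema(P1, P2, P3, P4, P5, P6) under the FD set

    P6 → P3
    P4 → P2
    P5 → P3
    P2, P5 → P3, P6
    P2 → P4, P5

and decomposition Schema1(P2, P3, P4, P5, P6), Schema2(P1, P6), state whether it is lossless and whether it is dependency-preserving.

Lossless test: (P6)⁺ = {P3, P6}, which is a superkey of neither fragment — lossy.
Dependency preservation: every FD's attributes lie within a single fragment, so each can be enforced locally — preserved.

lossy but dependency-preserving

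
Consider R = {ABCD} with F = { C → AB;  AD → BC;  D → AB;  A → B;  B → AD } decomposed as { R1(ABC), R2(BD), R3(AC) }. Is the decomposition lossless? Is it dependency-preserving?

lossless and dependency-preserving

Lossless test (chase): Rows 1 and 3 agree on C; apply C→AB and equate their AB entries. Rows 1 and 2 agree on B; apply B→AD and equate their AD entries. Rows 1 and 3 agree on B; apply B→AD and equate their AD entries. Rows 1 and 2 agree on AD; apply AD→BC and equate their BC entries. Row 1 is now all distinguished symbols — the join is lossless.
Dependency preservation: AD → BC; D → AB; B → AD are not contained in any single fragment, but the restricted closure of each left-hand side across the fragments still reaches the right-hand side; the remaining FDs each lie inside some fragment. All dependencies are preserved.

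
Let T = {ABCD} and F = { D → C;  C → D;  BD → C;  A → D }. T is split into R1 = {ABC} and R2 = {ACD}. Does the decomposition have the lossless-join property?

Yes

Common attributes: R1 ∩ R2 = {AC}.
Closure of {AC}: C → D applies, adding D. So (AC)⁺ = {ACD}.
This closure contains every attribute of R2, so R1 ∩ R2 → R2. The join is lossless.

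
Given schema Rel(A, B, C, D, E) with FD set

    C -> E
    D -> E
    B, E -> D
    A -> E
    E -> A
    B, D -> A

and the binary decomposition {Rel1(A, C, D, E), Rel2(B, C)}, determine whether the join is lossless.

Common attributes: Rel1 ∩ Rel2 = {C}.
Closure of {C}: C → E applies, adding E; E → A applies, adding A. So (C)⁺ = {A, C, E}.
The closure contains neither all of Rel1 = {A, C, D, E} nor all of Rel2 = {B, C}, so the common attributes are not a superkey of either fragment. The join is lossy.

No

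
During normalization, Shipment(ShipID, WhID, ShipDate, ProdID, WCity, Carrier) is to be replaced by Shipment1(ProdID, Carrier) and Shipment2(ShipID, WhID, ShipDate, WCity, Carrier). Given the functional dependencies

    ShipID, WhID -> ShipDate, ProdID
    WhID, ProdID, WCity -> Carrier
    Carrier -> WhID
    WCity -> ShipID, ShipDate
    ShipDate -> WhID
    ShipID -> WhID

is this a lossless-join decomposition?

Common attributes: Shipment1 ∩ Shipment2 = {Carrier}.
Closure of {Carrier}: Carrier → WhID applies, adding WhID. So (Carrier)⁺ = {WhID, Carrier}.
The closure contains neither all of Shipment1 = {ProdID, Carrier} nor all of Shipment2 = {ShipID, WhID, ShipDate, WCity, Carrier}, so the common attributes are not a superkey of either fragment. The join is lossy.

No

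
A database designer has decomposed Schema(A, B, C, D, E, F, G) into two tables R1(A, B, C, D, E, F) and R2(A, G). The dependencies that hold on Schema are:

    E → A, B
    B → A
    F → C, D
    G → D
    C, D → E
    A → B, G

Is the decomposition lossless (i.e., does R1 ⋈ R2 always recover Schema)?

Yes

Common attributes: R1 ∩ R2 = {A}.
Closure of {A}: A → B, G applies, adding B, G; G → D applies, adding D. So (A)⁺ = {A, B, D, G}.
This closure contains every attribute of R2, so R1 ∩ R2 → R2. The join is lossless.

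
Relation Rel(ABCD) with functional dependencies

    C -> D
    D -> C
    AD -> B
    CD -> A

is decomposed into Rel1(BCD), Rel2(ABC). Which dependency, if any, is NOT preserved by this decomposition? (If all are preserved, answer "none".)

C → D lies within Rel1.
D → C lies within Rel1.
AD → B: restricted closure across fragments reaches B.
CD → A: restricted closure across fragments reaches A.
Every dependency is enforceable on the fragments, so the decomposition is dependency-preserving.

none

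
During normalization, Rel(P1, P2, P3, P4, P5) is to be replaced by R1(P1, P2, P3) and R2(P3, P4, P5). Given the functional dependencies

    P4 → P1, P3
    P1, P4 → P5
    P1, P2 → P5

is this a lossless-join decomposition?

No

Common attributes: R1 ∩ R2 = {P3}.
No dependency enlarges {P3}, so (P3)⁺ = {P3}.
The closure contains neither all of R1 = {P1, P2, P3} nor all of R2 = {P3, P4, P5}, so the common attributes are not a superkey of either fragment. The join is lossy.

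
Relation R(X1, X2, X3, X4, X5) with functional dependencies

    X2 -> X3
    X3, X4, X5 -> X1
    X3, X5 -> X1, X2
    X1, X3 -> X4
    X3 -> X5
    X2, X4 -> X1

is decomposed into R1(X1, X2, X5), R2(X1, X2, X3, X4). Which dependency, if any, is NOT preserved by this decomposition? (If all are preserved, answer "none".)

none

X2 → X3 lies within R2.
X3, X4, X5 → X1: restricted closure across fragments reaches X1.
X3, X5 → X1, X2: restricted closure across fragments reaches X1, X2.
X1, X3 → X4 lies within R2.
X3 → X5: restricted closure across fragments reaches X5.
X2, X4 → X1 lies within R2.
Every dependency is enforceable on the fragments, so the decomposition is dependency-preserving.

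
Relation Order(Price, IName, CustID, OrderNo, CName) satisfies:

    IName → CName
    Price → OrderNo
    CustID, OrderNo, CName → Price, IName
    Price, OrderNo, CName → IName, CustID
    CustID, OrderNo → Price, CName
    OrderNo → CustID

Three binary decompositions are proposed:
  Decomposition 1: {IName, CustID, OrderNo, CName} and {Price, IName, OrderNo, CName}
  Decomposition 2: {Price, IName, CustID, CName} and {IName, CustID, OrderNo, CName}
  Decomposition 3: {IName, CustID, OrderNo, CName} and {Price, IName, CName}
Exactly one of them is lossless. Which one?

Decomposition 1

Decomposition 1: common = {IName, OrderNo, CName}, closure = {Price, IName, CustID, OrderNo, CName} → lossless.
Decomposition 2: common = {IName, CustID, CName}, closure = {IName, CustID, CName} → lossy.
Decomposition 3: common = {IName, CName}, closure = {IName, CName} → lossy.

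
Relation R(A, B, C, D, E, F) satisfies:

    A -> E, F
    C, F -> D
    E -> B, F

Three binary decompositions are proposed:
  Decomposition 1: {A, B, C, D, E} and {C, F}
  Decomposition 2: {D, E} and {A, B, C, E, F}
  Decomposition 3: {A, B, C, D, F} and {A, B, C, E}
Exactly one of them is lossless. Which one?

Decomposition 1: common = {C}, closure = {C} → lossy.
Decomposition 2: common = {E}, closure = {B, E, F} → lossy.
Decomposition 3: common = {A, B, C}, closure = {A, B, C, D, E, F} → lossless.

Decomposition 3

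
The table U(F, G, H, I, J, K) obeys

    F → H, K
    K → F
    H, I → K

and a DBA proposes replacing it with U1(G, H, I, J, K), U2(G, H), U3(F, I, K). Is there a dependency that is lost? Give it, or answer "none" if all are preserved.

none

F → H, K: restricted closure across fragments reaches H, K.
K → F lies within U3.
H, I → K lies within U1.
Every dependency is enforceable on the fragments, so the decomposition is dependency-preserving.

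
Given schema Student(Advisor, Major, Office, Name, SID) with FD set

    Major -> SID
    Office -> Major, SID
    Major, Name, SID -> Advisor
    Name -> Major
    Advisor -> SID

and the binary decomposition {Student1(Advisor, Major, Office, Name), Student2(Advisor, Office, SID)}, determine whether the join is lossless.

Yes

Common attributes: Student1 ∩ Student2 = {Advisor, Office}.
Closure of {Advisor, Office}: Office → Major, SID applies, adding Major, SID. So (Advisor, Office)⁺ = {Advisor, Major, Office, SID}.
This closure contains every attribute of Student2, so Student1 ∩ Student2 → Student2. The join is lossless.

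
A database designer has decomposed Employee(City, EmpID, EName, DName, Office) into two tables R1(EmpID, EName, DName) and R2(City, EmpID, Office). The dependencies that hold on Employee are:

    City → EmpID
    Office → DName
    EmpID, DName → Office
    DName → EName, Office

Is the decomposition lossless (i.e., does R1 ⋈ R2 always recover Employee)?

Common attributes: R1 ∩ R2 = {EmpID}.
No dependency enlarges {EmpID}, so (EmpID)⁺ = {EmpID}.
The closure contains neither all of R1 = {EmpID, EName, DName} nor all of R2 = {City, EmpID, Office}, so the common attributes are not a superkey of either fragment. The join is lossy.

No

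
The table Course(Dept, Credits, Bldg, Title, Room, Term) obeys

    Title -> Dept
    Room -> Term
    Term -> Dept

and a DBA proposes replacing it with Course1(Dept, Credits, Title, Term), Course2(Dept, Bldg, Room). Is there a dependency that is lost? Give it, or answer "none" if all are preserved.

Room -> Term

Check Room → Term: no single fragment contains all of {Room, Term}, and the restricted closure of {Room} across the fragments never reaches {Term}.
Title → Dept is preserved.
Term → Dept is preserved.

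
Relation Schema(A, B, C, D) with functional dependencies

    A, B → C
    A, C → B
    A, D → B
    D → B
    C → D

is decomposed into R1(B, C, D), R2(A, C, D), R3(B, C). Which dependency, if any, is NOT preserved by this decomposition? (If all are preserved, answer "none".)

A, B → C

Check A, B → C: no single fragment contains all of {A, B, C}, and the restricted closure of {A, B} across the fragments never reaches {C}.
A, C → B is preserved.
A, D → B is preserved.
D → B is preserved.
C → D is preserved.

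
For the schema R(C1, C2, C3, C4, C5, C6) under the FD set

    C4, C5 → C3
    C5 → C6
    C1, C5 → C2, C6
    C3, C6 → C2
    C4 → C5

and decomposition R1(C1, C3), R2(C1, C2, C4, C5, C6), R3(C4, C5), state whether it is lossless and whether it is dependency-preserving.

lossy and not dependency-preserving

Lossless test (chase): Rows 2 and 3 agree on C4, C5; apply C4, C5→C3 and equate their C3 entries. Rows 2 and 3 agree on C5; apply C5→C6 and equate their C6 entries. Rows 2 and 3 agree on C3, C6; apply C3, C6→C2 and equate their C2 entries. No row becomes fully distinguished — the join is lossy.
Dependency preservation: the restricted closure of {C4, C5} across the fragments never reaches {C3}, so C4, C5 → C3 cannot be enforced without a join — not preserved.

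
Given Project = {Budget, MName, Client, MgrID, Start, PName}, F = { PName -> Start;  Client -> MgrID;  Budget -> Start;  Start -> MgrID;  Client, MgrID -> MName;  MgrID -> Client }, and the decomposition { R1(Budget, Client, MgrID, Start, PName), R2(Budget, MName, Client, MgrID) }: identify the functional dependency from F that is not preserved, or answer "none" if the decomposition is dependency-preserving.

none

PName → Start lies within R1.
Client → MgrID lies within R1.
Budget → Start lies within R1.
Start → MgrID lies within R1.
Client, MgrID → MName lies within R2.
MgrID → Client lies within R1.
Every dependency is enforceable on the fragments, so the decomposition is dependency-preserving.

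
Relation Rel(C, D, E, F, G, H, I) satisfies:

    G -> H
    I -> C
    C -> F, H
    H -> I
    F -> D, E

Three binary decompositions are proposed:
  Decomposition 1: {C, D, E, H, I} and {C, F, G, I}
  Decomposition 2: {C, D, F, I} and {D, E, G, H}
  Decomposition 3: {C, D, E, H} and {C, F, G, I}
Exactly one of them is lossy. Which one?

Decomposition 1: common = {C, I}, closure = {C, D, E, F, H, I} → lossless.
Decomposition 2: common = {D}, closure = {D} → lossy.
Decomposition 3: common = {C}, closure = {C, D, E, F, H, I} → lossless.

Decomposition 2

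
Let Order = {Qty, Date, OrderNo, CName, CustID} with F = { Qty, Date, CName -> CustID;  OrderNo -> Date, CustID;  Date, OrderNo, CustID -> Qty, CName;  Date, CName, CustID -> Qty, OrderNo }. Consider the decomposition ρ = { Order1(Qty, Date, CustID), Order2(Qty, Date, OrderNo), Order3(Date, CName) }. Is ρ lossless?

Chase test. Columns are Qty, Date, OrderNo, CName, CustID; row i has aⱼ where attribute j ∈ Orderi, else bᵢⱼ.
Initial tableau (one row per fragment):
  row 1: a1 a2 b13 b14 a5
  row 2: a1 a2 a3 b24 b25
  row 3: b31 a2 b33 a4 b35
No row becomes fully distinguished — the join is lossy.

No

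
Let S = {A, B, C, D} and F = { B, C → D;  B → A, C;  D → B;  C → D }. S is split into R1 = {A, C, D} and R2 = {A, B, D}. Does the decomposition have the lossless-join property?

Common attributes: R1 ∩ R2 = {A, D}.
Closure of {A, D}: D → B applies, adding B; B → A, C applies, adding C. So (A, D)⁺ = {A, B, C, D}.
This closure contains every attribute of R1, so R1 ∩ R2 → R1. The join is lossless.

Yes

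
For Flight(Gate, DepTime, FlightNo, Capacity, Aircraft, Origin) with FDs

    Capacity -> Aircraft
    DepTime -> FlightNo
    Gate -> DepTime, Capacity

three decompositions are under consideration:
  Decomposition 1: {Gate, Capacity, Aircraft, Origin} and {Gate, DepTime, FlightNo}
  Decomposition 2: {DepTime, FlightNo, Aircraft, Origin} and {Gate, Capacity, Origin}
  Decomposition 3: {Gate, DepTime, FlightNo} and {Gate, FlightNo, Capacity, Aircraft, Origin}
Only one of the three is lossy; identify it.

Decomposition 1: common = {Gate}, closure = {Gate, DepTime, FlightNo, Capacity, Aircraft} → lossless.
Decomposition 2: common = {Origin}, closure = {Origin} → lossy.
Decomposition 3: common = {Gate, FlightNo}, closure = {Gate, DepTime, FlightNo, Capacity, Aircraft} → lossless.

Decomposition 2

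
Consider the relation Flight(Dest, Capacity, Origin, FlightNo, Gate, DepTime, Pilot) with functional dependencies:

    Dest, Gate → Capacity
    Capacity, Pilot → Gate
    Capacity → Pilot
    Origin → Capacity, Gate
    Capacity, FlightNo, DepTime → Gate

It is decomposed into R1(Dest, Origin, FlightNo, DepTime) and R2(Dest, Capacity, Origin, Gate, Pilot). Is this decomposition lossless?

Common attributes: R1 ∩ R2 = {Dest, Origin}.
Closure of {Dest, Origin}: Origin → Capacity, Gate applies, adding Capacity, Gate; Capacity → Pilot applies, adding Pilot. So (Dest, Origin)⁺ = {Dest, Capacity, Origin, Gate, Pilot}.
This closure contains every attribute of R2, so R1 ∩ R2 → R2. The join is lossless.

Yes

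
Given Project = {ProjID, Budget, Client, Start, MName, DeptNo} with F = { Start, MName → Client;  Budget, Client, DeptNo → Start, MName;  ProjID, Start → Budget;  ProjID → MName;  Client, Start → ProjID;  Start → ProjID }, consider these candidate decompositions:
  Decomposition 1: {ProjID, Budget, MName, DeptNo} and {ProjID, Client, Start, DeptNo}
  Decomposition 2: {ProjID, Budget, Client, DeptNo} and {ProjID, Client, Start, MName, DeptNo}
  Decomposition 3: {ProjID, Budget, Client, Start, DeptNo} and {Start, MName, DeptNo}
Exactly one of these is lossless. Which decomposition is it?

Decomposition 3

Decomposition 1: common = {ProjID, DeptNo}, closure = {ProjID, MName, DeptNo} → lossy.
Decomposition 2: common = {ProjID, Client, DeptNo}, closure = {ProjID, Client, MName, DeptNo} → lossy.
Decomposition 3: common = {Start, DeptNo}, closure = {ProjID, Budget, Client, Start, MName, DeptNo} → lossless.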